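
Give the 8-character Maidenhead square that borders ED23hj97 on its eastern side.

Longitude extended square 9; +1 → 10, wraps to 0, carry into subsquare.
Longitude subsquare h = 7; +1 → 8 = i.
The latitude characters are unchanged.

ED23ij07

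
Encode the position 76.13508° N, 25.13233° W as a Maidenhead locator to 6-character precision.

Offset from 180°W / 90°S: lon 154.8677°, lat 166.1351°.
Field (20°×10°, letters A–R): lon ⌊154.8677/20⌋ = 7 → H; lat ⌊166.1351/10⌋ = 16 → Q.
Square (2°×1°, digits 0–9): lon ⌊14.8677/2⌋ = 7; lat ⌊6.1351/1⌋ = 6.
Subsquare (5′×2.5′, letters a–x): lon ⌊0.8677/0.0833333⌋ = 10 → k; lat ⌊0.1351/0.0416667⌋ = 3 → d.

HQ76kd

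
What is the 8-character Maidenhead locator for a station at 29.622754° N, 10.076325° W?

IL49xo09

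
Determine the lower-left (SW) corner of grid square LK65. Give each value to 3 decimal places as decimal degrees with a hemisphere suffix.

15.000° N, 52.000° E

Field L=11, K=10: +11·20° lon, +10·10° lat → SW at lon 40°, lat 10°.
Square 6, 5: +6·2° lon, +5·1° lat → SW at lon 52°, lat 15°.
latitude 15.000° N, longitude 52.000° E.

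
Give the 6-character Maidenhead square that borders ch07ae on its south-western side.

BH97xd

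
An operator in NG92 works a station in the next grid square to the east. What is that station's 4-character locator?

OG02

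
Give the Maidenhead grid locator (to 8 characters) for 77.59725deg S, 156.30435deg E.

Shift to the Maidenhead origin (180°W, 90°S): lon 336.30435, lat 12.40275.
Field: 336.30435/20 → 16 → Q, 12.40275/10 → 1 → B; chars QB.
Square: 16.30435/2 → 8, 2.40275/1 → 2; chars 82.
Subsquare: 0.30435/0.0833333 → 3 → d, 0.40275/0.0416667 → 9 → j; chars dj.
Extended square: 0.05435/0.00833333 → 6, 0.02775/0.00416667 → 6; chars 66.

QB82dj66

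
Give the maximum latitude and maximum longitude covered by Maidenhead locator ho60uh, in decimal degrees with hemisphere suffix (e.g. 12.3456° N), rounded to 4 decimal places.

50.3333° N, 26.2500° W

Field H=7, O=14: +7·20° lon, +14·10° lat → SW at lon -40°, lat 50°.
Square 6, 0: +6·2° lon, +0·1° lat → SW at lon -28°, lat 50°.
Subsquare u=20, h=7: +20·0.0833333° lon, +7·0.0416667° lat → SW at lon -26.3333°, lat 50.2917°.
Cell spans 0.0833333° lon × 0.0416667° lat. NE corner is SW corner plus one full cell.
latitude 50.3333° N, longitude 26.2500° W.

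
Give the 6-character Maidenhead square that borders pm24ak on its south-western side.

Longitude subsquare a = 0; −1 → -1, wraps to 23 = x, carry into square.
Longitude square 2; −1 → 1.
Latitude subsquare k = 10; −1 → 9 = j.

PM14xj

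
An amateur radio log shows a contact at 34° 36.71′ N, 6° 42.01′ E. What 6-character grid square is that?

Add 180° to longitude and 90° to latitude: 186.7002, 124.6118.
Field: 186.7002/20 → 9 → J, 124.6118/10 → 12 → M; chars JM.
Square: 6.7002/2 → 3, 4.6118/1 → 4; chars 34.
Subsquare: 0.7002/0.0833333 → 8 → i, 0.6118/0.0416667 → 14 → o; chars io.

JM34io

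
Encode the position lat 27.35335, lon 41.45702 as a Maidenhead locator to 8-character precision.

LL07ri44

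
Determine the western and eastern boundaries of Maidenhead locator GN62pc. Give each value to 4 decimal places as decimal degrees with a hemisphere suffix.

Field G=6, N=13: +6·20° lon, +13·10° lat → SW at lon -60°, lat 40°.
Square 6, 2: +6·2° lon, +2·1° lat → SW at lon -48°, lat 42°.
Subsquare p=15, c=2: +15·0.0833333° lon, +2·0.0416667° lat → SW at lon -46.75°, lat 42.0833°.
Cell spans 0.0833333° lon × 0.0416667° lat.
west 46.7500° W, east 46.6667° W.

46.7500° W, 46.6667° W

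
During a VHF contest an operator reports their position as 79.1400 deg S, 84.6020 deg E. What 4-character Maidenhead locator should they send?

Offset from 180°W / 90°S: lon 264.60°, lat 10.86°.
Field: 264.60/20 → 13 → N, 10.86/10 → 1 → B; chars NB.
Square: 4.60/2 → 2, 0.86/1 → 0; chars 20.

NB20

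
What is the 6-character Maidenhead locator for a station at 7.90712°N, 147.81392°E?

QJ37vv

Shift to the Maidenhead origin (180°W, 90°S): lon 327.8139, lat 97.9071.
Field: lon ⌊327.8139/20⌋ = 16 → Q; lat ⌊97.9071/10⌋ = 9 → J.
Square: lon ⌊7.8139/2⌋ = 3; lat ⌊7.9071/1⌋ = 7.
Subsquare: lon ⌊1.8139/0.0833333⌋ = 21 → v; lat ⌊0.9071/0.0416667⌋ = 21 → v.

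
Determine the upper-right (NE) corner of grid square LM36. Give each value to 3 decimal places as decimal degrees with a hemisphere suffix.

Field L=11, M=12: +11·20° lon, +12·10° lat → SW at lon 40°, lat 30°.
Square 3, 6: +3·2° lon, +6·1° lat → SW at lon 46°, lat 36°.
Cell spans 2° lon × 1° lat. NE corner is SW corner plus one full cell.
latitude 37.000° N, longitude 48.000° E.

37.000° N, 48.000° E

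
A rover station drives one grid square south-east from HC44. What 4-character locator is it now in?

Longitude square 4; +1 → 5.
Latitude square 4; −1 → 3.

HC53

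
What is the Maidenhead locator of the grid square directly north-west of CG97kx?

Longitude subsquare k = 10; −1 → 9 = j.
Latitude subsquare x = 23; +1 → 24, wraps to 0 = a, carry into square.
Latitude square 7; +1 → 8.

CG98ja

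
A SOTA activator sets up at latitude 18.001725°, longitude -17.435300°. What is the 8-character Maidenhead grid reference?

Shift to the Maidenhead origin (180°W, 90°S): lon 162.56470, lat 108.00172.
Field: 162.56470/20 → 8 → I, 108.00172/10 → 10 → K; chars IK.
Square: 2.56470/2 → 1, 8.00172/1 → 8; chars 18.
Subsquare: 0.56470/0.0833333 → 6 → g, 0.00172/0.0416667 → 0 → a; chars ga.
Extended square: 0.06470/0.00833333 → 7, 0.00172/0.00416667 → 0; chars 70.

IK18ga70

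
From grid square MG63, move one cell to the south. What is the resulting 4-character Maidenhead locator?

Latitude square 3; −1 → 2.
The longitude characters are unchanged.

MG62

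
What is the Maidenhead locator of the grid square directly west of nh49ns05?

NH49ms95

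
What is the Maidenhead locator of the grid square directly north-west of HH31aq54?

HH31aq45

Longitude extended square 5; −1 → 4.
Latitude extended square 4; +1 → 5.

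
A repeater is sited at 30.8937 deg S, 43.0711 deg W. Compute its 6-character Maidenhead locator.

Add 180° to longitude and 90° to latitude: 136.9289, 59.1063.
Field (20°×10°, letters A–R): lon ⌊136.9289/20⌋ = 6 → G; lat ⌊59.1063/10⌋ = 5 → F.
Square (2°×1°, digits 0–9): lon ⌊16.9289/2⌋ = 8; lat ⌊9.1063/1⌋ = 9.
Subsquare (5′×2.5′, letters a–x): lon ⌊0.9289/0.0833333⌋ = 11 → l; lat ⌊0.1063/0.0416667⌋ = 2 → c.

GF89lc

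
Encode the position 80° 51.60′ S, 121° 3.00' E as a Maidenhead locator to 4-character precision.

PA09

Offset from 180°W / 90°S: lon 301.05°, lat 9.14°.
Field: lon ⌊301.05/20⌋ = 15 → P; lat ⌊9.14/10⌋ = 0 → A.
Square: lon ⌊1.05/2⌋ = 0; lat ⌊9.14/1⌋ = 9.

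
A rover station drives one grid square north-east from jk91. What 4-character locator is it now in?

KK02

Longitude square 9; +1 → 10, wraps to 0, carry into field.
Longitude field J = 9; +1 → 10 = K.
Latitude square 1; +1 → 2.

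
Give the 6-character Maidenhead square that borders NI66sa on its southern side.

NI65sx

Latitude subsquare a = 0; −1 → -1, wraps to 23 = x, carry into square.
Latitude square 6; −1 → 5.
The longitude characters are unchanged.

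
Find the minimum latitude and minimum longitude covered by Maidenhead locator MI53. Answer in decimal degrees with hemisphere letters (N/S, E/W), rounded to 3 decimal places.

Field M=12, I=8: +12·20° lon, +8·10° lat → SW at lon 60°, lat -10°.
Square 5, 3: +5·2° lon, +3·1° lat → SW at lon 70°, lat -7°.
latitude 7.000° S, longitude 70.000° E.

7.000° S, 70.000° E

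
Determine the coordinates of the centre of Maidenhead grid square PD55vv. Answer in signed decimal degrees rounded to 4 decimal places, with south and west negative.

Field P=15, D=3: +15·20° lon, +3·10° lat → SW at lon 120°, lat -60°.
Square 5, 5: +5·2° lon, +5·1° lat → SW at lon 130°, lat -55°.
Subsquare v=21, v=21: +21·0.0833333° lon, +21·0.0416667° lat → SW at lon 131.75°, lat -54.125°.
Cell spans 0.0833333° lon × 0.0416667° lat. Centre is SW corner plus half of each.
latitude -54.1042, longitude 131.7917.

-54.1042, 131.7917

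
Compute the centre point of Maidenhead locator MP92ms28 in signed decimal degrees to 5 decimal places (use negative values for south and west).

62.78542, 79.02083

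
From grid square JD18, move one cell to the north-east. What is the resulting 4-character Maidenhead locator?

Longitude square 1; +1 → 2.
Latitude square 8; +1 → 9.

JD29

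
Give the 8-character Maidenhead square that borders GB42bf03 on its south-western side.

Longitude extended square 0; −1 → -1, wraps to 9, carry into subsquare.
Longitude subsquare b = 1; −1 → 0 = a.
Latitude extended square 3; −1 → 2.

GB42af92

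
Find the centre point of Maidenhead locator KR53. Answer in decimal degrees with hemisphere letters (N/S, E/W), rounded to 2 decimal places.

Field K=10, R=17: +10·20° lon, +17·10° lat → SW at lon 20°, lat 80°.
Square 5, 3: +5·2° lon, +3·1° lat → SW at lon 30°, lat 83°.
Cell spans 2° lon × 1° lat. Centre is SW corner plus half of each.
latitude 83.50° N, longitude 31.00° E.

83.50° N, 31.00° E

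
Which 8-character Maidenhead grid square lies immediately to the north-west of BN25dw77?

Longitude extended square 7; −1 → 6.
Latitude extended square 7; +1 → 8.

BN25dw68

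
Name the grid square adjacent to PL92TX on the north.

PL93ta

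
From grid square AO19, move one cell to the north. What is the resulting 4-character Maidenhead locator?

Latitude square 9; +1 → 10, wraps to 0, carry into field.
Latitude field O = 14; +1 → 15 = P.
The longitude characters are unchanged.

AP10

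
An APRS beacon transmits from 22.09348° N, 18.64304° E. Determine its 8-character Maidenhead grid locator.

JL92hc72

Add 180° to longitude and 90° to latitude: 198.64304, 112.09348.
Field (20°×10°, letters A–R): 198.64304/20 → 9 → J, 112.09348/10 → 11 → L; chars JL.
Square (2°×1°, digits 0–9): 18.64304/2 → 9, 2.09348/1 → 2; chars 92.
Subsquare (5′×2.5′, letters a–x): 0.64304/0.0833333 → 7 → h, 0.09348/0.0416667 → 2 → c; chars hc.
Extended square (30″×15″, digits 0–9): 0.05971/0.00833333 → 7, 0.01015/0.00416667 → 2; chars 72.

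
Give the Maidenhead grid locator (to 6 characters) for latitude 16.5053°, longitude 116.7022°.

Shift to the Maidenhead origin (180°W, 90°S): lon 296.7022, lat 106.5053.
Field: 296.7022/20 → 14 → O, 106.5053/10 → 10 → K; chars OK.
Square: 16.7022/2 → 8, 6.5053/1 → 6; chars 86.
Subsquare: 0.7022/0.0833333 → 8 → i, 0.5053/0.0416667 → 12 → m; chars im.

OK86im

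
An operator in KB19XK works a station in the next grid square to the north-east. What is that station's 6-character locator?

Longitude subsquare x = 23; +1 → 24, wraps to 0 = a, carry into square.
Longitude square 1; +1 → 2.
Latitude subsquare k = 10; +1 → 11 = l.

KB29al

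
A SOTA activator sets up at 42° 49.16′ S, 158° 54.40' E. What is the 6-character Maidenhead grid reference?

QE97ke

Add 180° to longitude and 90° to latitude: 338.9067, 47.1807.
Field: lon ⌊338.9067/20⌋ = 16 → Q; lat ⌊47.1807/10⌋ = 4 → E.
Square: lon ⌊18.9067/2⌋ = 9; lat ⌊7.1807/1⌋ = 7.
Subsquare: lon ⌊0.9067/0.0833333⌋ = 10 → k; lat ⌊0.1807/0.0416667⌋ = 4 → e.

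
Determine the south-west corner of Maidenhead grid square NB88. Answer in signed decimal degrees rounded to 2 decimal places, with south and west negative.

Field N=13, B=1: +13·20° lon, +1·10° lat → SW at lon 80°, lat -80°.
Square 8, 8: +8·2° lon, +8·1° lat → SW at lon 96°, lat -72°.
latitude -72.00, longitude 96.00.

-72.00, 96.00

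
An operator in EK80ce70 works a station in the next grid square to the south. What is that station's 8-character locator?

EK80cd79

Latitude extended square 0; −1 → -1, wraps to 9, carry into subsquare.
Latitude subsquare e = 4; −1 → 3 = d.
The longitude characters are unchanged.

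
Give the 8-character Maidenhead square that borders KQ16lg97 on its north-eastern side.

Longitude extended square 9; +1 → 10, wraps to 0, carry into subsquare.
Longitude subsquare l = 11; +1 → 12 = m.
Latitude extended square 7; +1 → 8.

KQ16mg08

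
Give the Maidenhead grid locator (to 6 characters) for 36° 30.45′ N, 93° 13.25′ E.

NM66om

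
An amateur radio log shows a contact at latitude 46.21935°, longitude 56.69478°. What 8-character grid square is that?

LN86if32

Offset from 180°W / 90°S: lon 236.69478°, lat 136.21935°.
Field: lon ⌊236.69478/20⌋ = 11 → L; lat ⌊136.21935/10⌋ = 13 → N.
Square: lon ⌊16.69478/2⌋ = 8; lat ⌊6.21935/1⌋ = 6.
Subsquare: lon ⌊0.69478/0.0833333⌋ = 8 → i; lat ⌊0.21935/0.0416667⌋ = 5 → f.
Extended square: lon ⌊0.02811/0.00833333⌋ = 3; lat ⌊0.01102/0.00416667⌋ = 2.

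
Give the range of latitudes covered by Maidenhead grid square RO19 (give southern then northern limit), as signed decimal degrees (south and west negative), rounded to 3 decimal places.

59.000, 60.000

Field R=17, O=14: +17·20° lon, +14·10° lat → SW at lon 160°, lat 50°.
Square 1, 9: +1·2° lon, +9·1° lat → SW at lon 162°, lat 59°.
Cell spans 2° lon × 1° lat.
south 59.000, north 60.000.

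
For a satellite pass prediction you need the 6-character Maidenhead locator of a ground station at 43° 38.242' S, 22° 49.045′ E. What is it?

KE16ji

Shift to the Maidenhead origin (180°W, 90°S): lon 202.8174, lat 46.3626.
Field (20°×10°, letters A–R): 202.8174/20 → 10 → K, 46.3626/10 → 4 → E; chars KE.
Square (2°×1°, digits 0–9): 2.8174/2 → 1, 6.3626/1 → 6; chars 16.
Subsquare (5′×2.5′, letters a–x): 0.8174/0.0833333 → 9 → j, 0.3626/0.0416667 → 8 → i; chars ji.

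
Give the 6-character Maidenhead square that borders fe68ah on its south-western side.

FE58xg

Longitude subsquare a = 0; −1 → -1, wraps to 23 = x, carry into square.
Longitude square 6; −1 → 5.
Latitude subsquare h = 7; −1 → 6 = g.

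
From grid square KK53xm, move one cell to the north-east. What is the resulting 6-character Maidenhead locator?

KK63an

Longitude subsquare x = 23; +1 → 24, wraps to 0 = a, carry into square.
Longitude square 5; +1 → 6.
Latitude subsquare m = 12; +1 → 13 = n.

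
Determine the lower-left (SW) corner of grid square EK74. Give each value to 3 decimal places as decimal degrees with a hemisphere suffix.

Field E=4, K=10: +4·20° lon, +10·10° lat → SW at lon -100°, lat 10°.
Square 7, 4: +7·2° lon, +4·1° lat → SW at lon -86°, lat 14°.
latitude 14.000° N, longitude 86.000° W.

14.000° N, 86.000° W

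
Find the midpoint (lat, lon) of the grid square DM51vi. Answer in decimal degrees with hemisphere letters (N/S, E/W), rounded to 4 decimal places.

31.3542° N, 108.2083° W

Field D=3, M=12: +3·20° lon, +12·10° lat → SW at lon -120°, lat 30°.
Square 5, 1: +5·2° lon, +1·1° lat → SW at lon -110°, lat 31°.
Subsquare v=21, i=8: +21·0.0833333° lon, +8·0.0416667° lat → SW at lon -108.25°, lat 31.3333°.
Cell spans 0.0833333° lon × 0.0416667° lat. Centre is SW corner plus half of each.
latitude 31.3542° N, longitude 108.2083° W.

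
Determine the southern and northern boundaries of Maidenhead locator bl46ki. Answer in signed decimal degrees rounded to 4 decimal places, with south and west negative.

Field B=1, L=11: +1·20° lon, +11·10° lat → SW at lon -160°, lat 20°.
Square 4, 6: +4·2° lon, +6·1° lat → SW at lon -152°, lat 26°.
Subsquare k=10, i=8: +10·0.0833333° lon, +8·0.0416667° lat → SW at lon -151.167°, lat 26.3333°.
Cell spans 0.0833333° lon × 0.0416667° lat.
south 26.3333, north 26.3750.

26.3333, 26.3750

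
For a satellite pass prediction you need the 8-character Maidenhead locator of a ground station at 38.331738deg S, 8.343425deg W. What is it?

IF51tq80

Shift to the Maidenhead origin (180°W, 90°S): lon 171.65658, lat 51.66826.
Field: lon ⌊171.65658/20⌋ = 8 → I; lat ⌊51.66826/10⌋ = 5 → F.
Square: lon ⌊11.65658/2⌋ = 5; lat ⌊1.66826/1⌋ = 1.
Subsquare: lon ⌊1.65658/0.0833333⌋ = 19 → t; lat ⌊0.66826/0.0416667⌋ = 16 → q.
Extended square: lon ⌊0.07324/0.00833333⌋ = 8; lat ⌊0.00160/0.00416667⌋ = 0.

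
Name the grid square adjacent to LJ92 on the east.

Longitude square 9; +1 → 10, wraps to 0, carry into field.
Longitude field L = 11; +1 → 12 = M.
The latitude characters are unchanged.

MJ02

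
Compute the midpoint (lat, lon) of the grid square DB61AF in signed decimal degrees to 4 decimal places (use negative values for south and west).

Field D=3, B=1: +3·20° lon, +1·10° lat → SW at lon -120°, lat -80°.
Square 6, 1: +6·2° lon, +1·1° lat → SW at lon -108°, lat -79°.
Subsquare a=0, f=5: +0·0.0833333° lon, +5·0.0416667° lat → SW at lon -108°, lat -78.7917°.
Cell spans 0.0833333° lon × 0.0416667° lat. Centre is SW corner plus half of each.
latitude -78.7708, longitude -107.9583.

-78.7708, -107.9583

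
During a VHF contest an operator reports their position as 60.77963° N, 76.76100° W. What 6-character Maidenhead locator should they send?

FP10os

Shift to the Maidenhead origin (180°W, 90°S): lon 103.2390, lat 150.7796.
Field: lon ⌊103.2390/20⌋ = 5 → F; lat ⌊150.7796/10⌋ = 15 → P.
Square: lon ⌊3.2390/2⌋ = 1; lat ⌊0.7796/1⌋ = 0.
Subsquare: lon ⌊1.2390/0.0833333⌋ = 14 → o; lat ⌊0.7796/0.0416667⌋ = 18 → s.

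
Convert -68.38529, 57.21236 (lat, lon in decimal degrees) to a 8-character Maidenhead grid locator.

LC81oo57

Shift to the Maidenhead origin (180°W, 90°S): lon 237.21236, lat 21.61471.
Field: 237.21236/20 → 11 → L, 21.61471/10 → 2 → C; chars LC.
Square: 17.21236/2 → 8, 1.61471/1 → 1; chars 81.
Subsquare: 1.21236/0.0833333 → 14 → o, 0.61471/0.0416667 → 14 → o; chars oo.
Extended square: 0.04569/0.00833333 → 5, 0.03138/0.00416667 → 7; chars 57.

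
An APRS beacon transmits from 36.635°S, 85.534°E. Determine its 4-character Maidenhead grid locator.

NF23

Shift to the Maidenhead origin (180°W, 90°S): lon 265.53, lat 53.37.
Field: 265.53/20 → 13 → N, 53.37/10 → 5 → F; chars NF.
Square: 5.53/2 → 2, 3.37/1 → 3; chars 23.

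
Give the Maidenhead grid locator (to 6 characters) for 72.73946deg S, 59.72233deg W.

GB07dg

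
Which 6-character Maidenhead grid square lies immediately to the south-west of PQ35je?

Longitude subsquare j = 9; −1 → 8 = i.
Latitude subsquare e = 4; −1 → 3 = d.

PQ35id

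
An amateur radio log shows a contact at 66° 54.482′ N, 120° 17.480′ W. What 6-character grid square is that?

Add 180° to longitude and 90° to latitude: 59.7087, 156.9080.
Field (20°×10°, letters A–R): 59.7087/20 → 2 → C, 156.9080/10 → 15 → P; chars CP.
Square (2°×1°, digits 0–9): 19.7087/2 → 9, 6.9080/1 → 6; chars 96.
Subsquare (5′×2.5′, letters a–x): 1.7087/0.0833333 → 20 → u, 0.9080/0.0416667 → 21 → v; chars uv.

CP96uv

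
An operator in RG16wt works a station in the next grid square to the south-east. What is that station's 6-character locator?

Longitude subsquare w = 22; +1 → 23 = x.
Latitude subsquare t = 19; −1 → 18 = s.

RG16xs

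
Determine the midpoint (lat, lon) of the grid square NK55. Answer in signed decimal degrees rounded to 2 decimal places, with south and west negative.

15.50, 91.00

Field N=13, K=10: +13·20° lon, +10·10° lat → SW at lon 80°, lat 10°.
Square 5, 5: +5·2° lon, +5·1° lat → SW at lon 90°, lat 15°.
Cell spans 2° lon × 1° lat. Centre is SW corner plus half of each.
latitude 15.50, longitude 91.00.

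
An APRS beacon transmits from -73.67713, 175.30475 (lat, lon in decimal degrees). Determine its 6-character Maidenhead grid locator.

RB76ph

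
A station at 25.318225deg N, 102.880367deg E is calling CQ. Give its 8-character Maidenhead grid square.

OL15kh56

Offset from 180°W / 90°S: lon 282.88037°, lat 115.31822°.
Field: 282.88037/20 → 14 → O, 115.31822/10 → 11 → L; chars OL.
Square: 2.88037/2 → 1, 5.31822/1 → 5; chars 15.
Subsquare: 0.88037/0.0833333 → 10 → k, 0.31822/0.0416667 → 7 → h; chars kh.
Extended square: 0.04703/0.00833333 → 5, 0.02656/0.00416667 → 6; chars 56.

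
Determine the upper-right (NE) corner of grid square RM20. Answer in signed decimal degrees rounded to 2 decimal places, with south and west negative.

Field R=17, M=12: +17·20° lon, +12·10° lat → SW at lon 160°, lat 30°.
Square 2, 0: +2·2° lon, +0·1° lat → SW at lon 164°, lat 30°.
Cell spans 2° lon × 1° lat. NE corner is SW corner plus one full cell.
latitude 31.00, longitude 166.00.

31.00, 166.00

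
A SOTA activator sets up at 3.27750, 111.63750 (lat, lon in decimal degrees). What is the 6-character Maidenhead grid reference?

OJ53tg

Shift to the Maidenhead origin (180°W, 90°S): lon 291.6375, lat 93.2775.
Field (20°×10°, letters A–R): 291.6375/20 → 14 → O, 93.2775/10 → 9 → J; chars OJ.
Square (2°×1°, digits 0–9): 11.6375/2 → 5, 3.2775/1 → 3; chars 53.
Subsquare (5′×2.5′, letters a–x): 1.6375/0.0833333 → 19 → t, 0.2775/0.0416667 → 6 → g; chars tg.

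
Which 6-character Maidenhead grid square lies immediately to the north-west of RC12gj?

Longitude subsquare g = 6; −1 → 5 = f.
Latitude subsquare j = 9; +1 → 10 = k.

RC12fk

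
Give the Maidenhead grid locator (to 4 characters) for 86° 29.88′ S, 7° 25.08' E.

JA33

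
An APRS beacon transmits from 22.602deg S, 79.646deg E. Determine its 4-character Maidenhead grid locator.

MG97

Offset from 180°W / 90°S: lon 259.65°, lat 67.40°.
Field (20°×10°, letters A–R): 259.65/20 → 12 → M, 67.40/10 → 6 → G; chars MG.
Square (2°×1°, digits 0–9): 19.65/2 → 9, 7.40/1 → 7; chars 97.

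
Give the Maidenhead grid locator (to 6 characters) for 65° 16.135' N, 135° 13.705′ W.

Add 180° to longitude and 90° to latitude: 44.7716, 155.2689.
Field: 44.7716/20 → 2 → C, 155.2689/10 → 15 → P; chars CP.
Square: 4.7716/2 → 2, 5.2689/1 → 5; chars 25.
Subsquare: 0.7716/0.0833333 → 9 → j, 0.2689/0.0416667 → 6 → g; chars jg.

CP25jg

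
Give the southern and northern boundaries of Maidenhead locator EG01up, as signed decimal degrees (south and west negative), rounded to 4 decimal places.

Field E=4, G=6: +4·20° lon, +6·10° lat → SW at lon -100°, lat -30°.
Square 0, 1: +0·2° lon, +1·1° lat → SW at lon -100°, lat -29°.
Subsquare u=20, p=15: +20·0.0833333° lon, +15·0.0416667° lat → SW at lon -98.3333°, lat -28.375°.
Cell spans 0.0833333° lon × 0.0416667° lat.
south -28.3750, north -28.3333.

-28.3750, -28.3333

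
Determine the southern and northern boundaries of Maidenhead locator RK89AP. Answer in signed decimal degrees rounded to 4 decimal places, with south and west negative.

Field R=17, K=10: +17·20° lon, +10·10° lat → SW at lon 160°, lat 10°.
Square 8, 9: +8·2° lon, +9·1° lat → SW at lon 176°, lat 19°.
Subsquare a=0, p=15: +0·0.0833333° lon, +15·0.0416667° lat → SW at lon 176°, lat 19.625°.
Cell spans 0.0833333° lon × 0.0416667° lat.
south 19.6250, north 19.6667.

19.6250, 19.6667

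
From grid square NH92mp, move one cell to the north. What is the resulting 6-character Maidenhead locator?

NH92mq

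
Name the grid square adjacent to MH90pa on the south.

Latitude subsquare a = 0; −1 → -1, wraps to 23 = x, carry into square.
Latitude square 0; −1 → -1, wraps to 9, carry into field.
Latitude field H = 7; −1 → 6 = G.
The longitude characters are unchanged.

MG99px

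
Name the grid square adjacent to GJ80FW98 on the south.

Latitude extended square 8; −1 → 7.
The longitude characters are unchanged.

GJ80fw97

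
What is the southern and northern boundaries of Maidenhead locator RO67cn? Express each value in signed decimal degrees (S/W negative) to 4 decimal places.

57.5417, 57.5833

Field R=17, O=14: +17·20° lon, +14·10° lat → SW at lon 160°, lat 50°.
Square 6, 7: +6·2° lon, +7·1° lat → SW at lon 172°, lat 57°.
Subsquare c=2, n=13: +2·0.0833333° lon, +13·0.0416667° lat → SW at lon 172.167°, lat 57.5417°.
Cell spans 0.0833333° lon × 0.0416667° lat.
south 57.5417, north 57.5833.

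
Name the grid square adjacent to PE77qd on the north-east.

PE77re

Longitude subsquare q = 16; +1 → 17 = r.
Latitude subsquare d = 3; +1 → 4 = e.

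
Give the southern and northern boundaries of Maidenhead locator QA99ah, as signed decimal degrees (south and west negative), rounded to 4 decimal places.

-80.7083, -80.6667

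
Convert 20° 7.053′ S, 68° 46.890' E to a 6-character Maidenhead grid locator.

MG49jv

Shift to the Maidenhead origin (180°W, 90°S): lon 248.7815, lat 69.8825.
Field: lon ⌊248.7815/20⌋ = 12 → M; lat ⌊69.8825/10⌋ = 6 → G.
Square: lon ⌊8.7815/2⌋ = 4; lat ⌊9.8825/1⌋ = 9.
Subsquare: lon ⌊0.7815/0.0833333⌋ = 9 → j; lat ⌊0.8825/0.0416667⌋ = 21 → v.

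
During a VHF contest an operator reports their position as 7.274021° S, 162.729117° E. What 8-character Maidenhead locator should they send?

RI12ir74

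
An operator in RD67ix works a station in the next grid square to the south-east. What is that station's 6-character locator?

Longitude subsquare i = 8; +1 → 9 = j.
Latitude subsquare x = 23; −1 → 22 = w.

RD67jw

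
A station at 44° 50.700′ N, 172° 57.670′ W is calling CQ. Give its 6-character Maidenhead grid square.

Add 180° to longitude and 90° to latitude: 7.0388, 134.8450.
Field: lon ⌊7.0388/20⌋ = 0 → A; lat ⌊134.8450/10⌋ = 13 → N.
Square: lon ⌊7.0388/2⌋ = 3; lat ⌊4.8450/1⌋ = 4.
Subsquare: lon ⌊1.0388/0.0833333⌋ = 12 → m; lat ⌊0.8450/0.0416667⌋ = 20 → u.

AN34mu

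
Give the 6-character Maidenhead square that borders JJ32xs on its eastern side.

JJ42as

Longitude subsquare x = 23; +1 → 24, wraps to 0 = a, carry into square.
Longitude square 3; +1 → 4.
The latitude characters are unchanged.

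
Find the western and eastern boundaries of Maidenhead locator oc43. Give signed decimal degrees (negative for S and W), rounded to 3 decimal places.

Field O=14, C=2: +14·20° lon, +2·10° lat → SW at lon 100°, lat -70°.
Square 4, 3: +4·2° lon, +3·1° lat → SW at lon 108°, lat -67°.
Cell spans 2° lon × 1° lat.
west 108.000, east 110.000.

108.000, 110.000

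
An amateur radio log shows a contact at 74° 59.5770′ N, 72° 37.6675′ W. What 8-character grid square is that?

FQ34qx48

Add 180° to longitude and 90° to latitude: 107.37221, 164.99295.
Field: 107.37221/20 → 5 → F, 164.99295/10 → 16 → Q; chars FQ.
Square: 7.37221/2 → 3, 4.99295/1 → 4; chars 34.
Subsquare: 1.37221/0.0833333 → 16 → q, 0.99295/0.0416667 → 23 → x; chars qx.
Extended square: 0.03887/0.00833333 → 4, 0.03462/0.00416667 → 8; chars 48.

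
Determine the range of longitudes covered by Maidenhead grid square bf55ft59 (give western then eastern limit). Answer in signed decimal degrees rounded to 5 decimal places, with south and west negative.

-149.54167, -149.53333

Field B=1, F=5: +1·20° lon, +5·10° lat → SW at lon -160°, lat -40°.
Square 5, 5: +5·2° lon, +5·1° lat → SW at lon -150°, lat -35°.
Subsquare f=5, t=19: +5·0.0833333° lon, +19·0.0416667° lat → SW at lon -149.583°, lat -34.2083°.
Extended square 5, 9: +5·0.00833333° lon, +9·0.00416667° lat → SW at lon -149.542°, lat -34.1708°.
Cell spans 0.00833333° lon × 0.00416667° lat.
west -149.54167, east -149.53333.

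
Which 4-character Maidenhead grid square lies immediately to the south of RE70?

RD79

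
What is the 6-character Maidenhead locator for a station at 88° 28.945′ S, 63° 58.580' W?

FA81am

Add 180° to longitude and 90° to latitude: 116.0237, 1.5176.
Field (20°×10°, letters A–R): 116.0237/20 → 5 → F, 1.5176/10 → 0 → A; chars FA.
Square (2°×1°, digits 0–9): 16.0237/2 → 8, 1.5176/1 → 1; chars 81.
Subsquare (5′×2.5′, letters a–x): 0.0237/0.0833333 → 0 → a, 0.5176/0.0416667 → 12 → m; chars am.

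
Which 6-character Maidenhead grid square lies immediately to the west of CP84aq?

CP74xq

Longitude subsquare a = 0; −1 → -1, wraps to 23 = x, carry into square.
Longitude square 8; −1 → 7.
The latitude characters are unchanged.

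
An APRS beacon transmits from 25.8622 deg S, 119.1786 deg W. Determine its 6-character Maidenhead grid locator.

Shift to the Maidenhead origin (180°W, 90°S): lon 60.8214, lat 64.1378.
Field: 60.8214/20 → 3 → D, 64.1378/10 → 6 → G; chars DG.
Square: 0.8214/2 → 0, 4.1378/1 → 4; chars 04.
Subsquare: 0.8214/0.0833333 → 9 → j, 0.1378/0.0416667 → 3 → d; chars jd.

DG04jd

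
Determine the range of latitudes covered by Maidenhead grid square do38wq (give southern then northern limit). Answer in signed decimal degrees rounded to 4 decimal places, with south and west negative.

58.6667, 58.7083

Field D=3, O=14: +3·20° lon, +14·10° lat → SW at lon -120°, lat 50°.
Square 3, 8: +3·2° lon, +8·1° lat → SW at lon -114°, lat 58°.
Subsquare w=22, q=16: +22·0.0833333° lon, +16·0.0416667° lat → SW at lon -112.167°, lat 58.6667°.
Cell spans 0.0833333° lon × 0.0416667° lat.
south 58.6667, north 58.7083.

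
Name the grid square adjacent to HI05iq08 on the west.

Longitude extended square 0; −1 → -1, wraps to 9, carry into subsquare.
Longitude subsquare i = 8; −1 → 7 = h.
The latitude characters are unchanged.

HI05hq98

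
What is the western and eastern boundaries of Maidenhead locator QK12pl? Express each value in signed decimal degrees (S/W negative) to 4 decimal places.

143.2500, 143.3333

Field Q=16, K=10: +16·20° lon, +10·10° lat → SW at lon 140°, lat 10°.
Square 1, 2: +1·2° lon, +2·1° lat → SW at lon 142°, lat 12°.
Subsquare p=15, l=11: +15·0.0833333° lon, +11·0.0416667° lat → SW at lon 143.25°, lat 12.4583°.
Cell spans 0.0833333° lon × 0.0416667° lat.
west 143.2500, east 143.3333.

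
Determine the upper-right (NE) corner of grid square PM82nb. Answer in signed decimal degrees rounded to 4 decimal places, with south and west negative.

32.0833, 137.1667

Field P=15, M=12: +15·20° lon, +12·10° lat → SW at lon 120°, lat 30°.
Square 8, 2: +8·2° lon, +2·1° lat → SW at lon 136°, lat 32°.
Subsquare n=13, b=1: +13·0.0833333° lon, +1·0.0416667° lat → SW at lon 137.083°, lat 32.0417°.
Cell spans 0.0833333° lon × 0.0416667° lat. NE corner is SW corner plus one full cell.
latitude 32.0833, longitude 137.1667.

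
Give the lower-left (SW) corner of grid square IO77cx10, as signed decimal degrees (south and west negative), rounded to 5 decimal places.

57.95833, -5.82500

Field I=8, O=14: +8·20° lon, +14·10° lat → SW at lon -20°, lat 50°.
Square 7, 7: +7·2° lon, +7·1° lat → SW at lon -6°, lat 57°.
Subsquare c=2, x=23: +2·0.0833333° lon, +23·0.0416667° lat → SW at lon -5.83333°, lat 57.9583°.
Extended square 1, 0: +1·0.00833333° lon, +0·0.00416667° lat → SW at lon -5.825°, lat 57.9583°.
latitude 57.95833, longitude -5.82500.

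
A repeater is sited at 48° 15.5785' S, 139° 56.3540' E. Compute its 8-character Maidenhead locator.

Offset from 180°W / 90°S: lon 319.93923°, lat 41.74036°.
Field (20°×10°, letters A–R): lon ⌊319.93923/20⌋ = 15 → P; lat ⌊41.74036/10⌋ = 4 → E.
Square (2°×1°, digits 0–9): lon ⌊19.93923/2⌋ = 9; lat ⌊1.74036/1⌋ = 1.
Subsquare (5′×2.5′, letters a–x): lon ⌊1.93923/0.0833333⌋ = 23 → x; lat ⌊0.74036/0.0416667⌋ = 17 → r.
Extended square (30″×15″, digits 0–9): lon ⌊0.02257/0.00833333⌋ = 2; lat ⌊0.03202/0.00416667⌋ = 7.

PE91xr27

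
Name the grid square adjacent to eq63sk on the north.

EQ63sl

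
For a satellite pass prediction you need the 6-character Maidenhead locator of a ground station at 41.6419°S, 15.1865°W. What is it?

IE28ji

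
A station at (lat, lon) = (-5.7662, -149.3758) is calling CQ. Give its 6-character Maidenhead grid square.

Offset from 180°W / 90°S: lon 30.6242°, lat 84.2338°.
Field: lon ⌊30.6242/20⌋ = 1 → B; lat ⌊84.2338/10⌋ = 8 → I.
Square: lon ⌊10.6242/2⌋ = 5; lat ⌊4.2338/1⌋ = 4.
Subsquare: lon ⌊0.6242/0.0833333⌋ = 7 → h; lat ⌊0.2338/0.0416667⌋ = 5 → f.

BI54hf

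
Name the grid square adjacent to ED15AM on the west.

ED05xm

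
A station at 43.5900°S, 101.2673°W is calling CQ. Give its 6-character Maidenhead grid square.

DE96ij

Shift to the Maidenhead origin (180°W, 90°S): lon 78.7327, lat 46.4100.
Field (20°×10°, letters A–R): lon ⌊78.7327/20⌋ = 3 → D; lat ⌊46.4100/10⌋ = 4 → E.
Square (2°×1°, digits 0–9): lon ⌊18.7327/2⌋ = 9; lat ⌊6.4100/1⌋ = 6.
Subsquare (5′×2.5′, letters a–x): lon ⌊0.7327/0.0833333⌋ = 8 → i; lat ⌊0.4100/0.0416667⌋ = 9 → j.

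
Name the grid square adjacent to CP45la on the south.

CP44lx

Latitude subsquare a = 0; −1 → -1, wraps to 23 = x, carry into square.
Latitude square 5; −1 → 4.
The longitude characters are unchanged.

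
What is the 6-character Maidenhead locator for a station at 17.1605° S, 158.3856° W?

BH02tu

Shift to the Maidenhead origin (180°W, 90°S): lon 21.6144, lat 72.8395.
Field (20°×10°, letters A–R): 21.6144/20 → 1 → B, 72.8395/10 → 7 → H; chars BH.
Square (2°×1°, digits 0–9): 1.6144/2 → 0, 2.8395/1 → 2; chars 02.
Subsquare (5′×2.5′, letters a–x): 1.6144/0.0833333 → 19 → t, 0.8395/0.0416667 → 20 → u; chars tu.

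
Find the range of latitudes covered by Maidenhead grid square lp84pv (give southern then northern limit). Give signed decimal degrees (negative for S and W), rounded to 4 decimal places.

64.8750, 64.9167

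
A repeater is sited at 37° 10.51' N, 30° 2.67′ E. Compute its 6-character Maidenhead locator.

KM57ae

Add 180° to longitude and 90° to latitude: 210.0445, 127.1752.
Field (20°×10°, letters A–R): lon ⌊210.0445/20⌋ = 10 → K; lat ⌊127.1752/10⌋ = 12 → M.
Square (2°×1°, digits 0–9): lon ⌊10.0445/2⌋ = 5; lat ⌊7.1752/1⌋ = 7.
Subsquare (5′×2.5′, letters a–x): lon ⌊0.0445/0.0833333⌋ = 0 → a; lat ⌊0.1752/0.0416667⌋ = 4 → e.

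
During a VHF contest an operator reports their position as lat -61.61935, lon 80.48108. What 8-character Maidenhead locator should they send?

NC08fj71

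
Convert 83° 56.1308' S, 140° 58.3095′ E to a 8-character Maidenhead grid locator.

Add 180° to longitude and 90° to latitude: 320.97182, 6.06449.
Field: lon ⌊320.97182/20⌋ = 16 → Q; lat ⌊6.06449/10⌋ = 0 → A.
Square: lon ⌊0.97182/2⌋ = 0; lat ⌊6.06449/1⌋ = 6.
Subsquare: lon ⌊0.97182/0.0833333⌋ = 11 → l; lat ⌊0.06449/0.0416667⌋ = 1 → b.
Extended square: lon ⌊0.05516/0.00833333⌋ = 6; lat ⌊0.02282/0.00416667⌋ = 5.

QA06lb65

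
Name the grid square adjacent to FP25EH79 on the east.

Longitude extended square 7; +1 → 8.
The latitude characters are unchanged.

FP25eh89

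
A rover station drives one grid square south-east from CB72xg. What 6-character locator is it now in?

Longitude subsquare x = 23; +1 → 24, wraps to 0 = a, carry into square.
Longitude square 7; +1 → 8.
Latitude subsquare g = 6; −1 → 5 = f.

CB82af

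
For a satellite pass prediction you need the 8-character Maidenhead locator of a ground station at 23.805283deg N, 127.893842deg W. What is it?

Add 180° to longitude and 90° to latitude: 52.10616, 113.80528.
Field (20°×10°, letters A–R): 52.10616/20 → 2 → C, 113.80528/10 → 11 → L; chars CL.
Square (2°×1°, digits 0–9): 12.10616/2 → 6, 3.80528/1 → 3; chars 63.
Subsquare (5′×2.5′, letters a–x): 0.10616/0.0833333 → 1 → b, 0.80528/0.0416667 → 19 → t; chars bt.
Extended square (30″×15″, digits 0–9): 0.02282/0.00833333 → 2, 0.01362/0.00416667 → 3; chars 23.

CL63bt23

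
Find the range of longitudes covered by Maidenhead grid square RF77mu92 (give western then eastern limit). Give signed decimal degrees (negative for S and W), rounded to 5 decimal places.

175.07500, 175.08333

Field R=17, F=5: +17·20° lon, +5·10° lat → SW at lon 160°, lat -40°.
Square 7, 7: +7·2° lon, +7·1° lat → SW at lon 174°, lat -33°.
Subsquare m=12, u=20: +12·0.0833333° lon, +20·0.0416667° lat → SW at lon 175°, lat -32.1667°.
Extended square 9, 2: +9·0.00833333° lon, +2·0.00416667° lat → SW at lon 175.075°, lat -32.1583°.
Cell spans 0.00833333° lon × 0.00416667° lat.
west 175.07500, east 175.08333.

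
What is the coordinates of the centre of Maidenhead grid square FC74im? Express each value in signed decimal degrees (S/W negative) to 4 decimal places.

-65.4792, -65.2917

Field F=5, C=2: +5·20° lon, +2·10° lat → SW at lon -80°, lat -70°.
Square 7, 4: +7·2° lon, +4·1° lat → SW at lon -66°, lat -66°.
Subsquare i=8, m=12: +8·0.0833333° lon, +12·0.0416667° lat → SW at lon -65.3333°, lat -65.5°.
Cell spans 0.0833333° lon × 0.0416667° lat. Centre is SW corner plus half of each.
latitude -65.4792, longitude -65.2917.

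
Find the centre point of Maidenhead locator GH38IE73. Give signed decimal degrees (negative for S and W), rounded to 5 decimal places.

-11.81875, -53.27083

Field G=6, H=7: +6·20° lon, +7·10° lat → SW at lon -60°, lat -20°.
Square 3, 8: +3·2° lon, +8·1° lat → SW at lon -54°, lat -12°.
Subsquare i=8, e=4: +8·0.0833333° lon, +4·0.0416667° lat → SW at lon -53.3333°, lat -11.8333°.
Extended square 7, 3: +7·0.00833333° lon, +3·0.00416667° lat → SW at lon -53.275°, lat -11.8208°.
Cell spans 0.00833333° lon × 0.00416667° lat. Centre is SW corner plus half of each.
latitude -11.81875, longitude -53.27083.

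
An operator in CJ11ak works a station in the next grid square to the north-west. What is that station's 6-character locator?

CJ01xl

Longitude subsquare a = 0; −1 → -1, wraps to 23 = x, carry into square.
Longitude square 1; −1 → 0.
Latitude subsquare k = 10; +1 → 11 = l.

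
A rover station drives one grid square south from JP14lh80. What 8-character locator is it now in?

Latitude extended square 0; −1 → -1, wraps to 9, carry into subsquare.
Latitude subsquare h = 7; −1 → 6 = g.
The longitude characters are unchanged.

JP14lg89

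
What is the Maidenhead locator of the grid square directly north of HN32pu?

HN32pv

Latitude subsquare u = 20; +1 → 21 = v.
The longitude characters are unchanged.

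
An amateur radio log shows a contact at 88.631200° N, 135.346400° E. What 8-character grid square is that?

Shift to the Maidenhead origin (180°W, 90°S): lon 315.34640, lat 178.63120.
Field: 315.34640/20 → 15 → P, 178.63120/10 → 17 → R; chars PR.
Square: 15.34640/2 → 7, 8.63120/1 → 8; chars 78.
Subsquare: 1.34640/0.0833333 → 16 → q, 0.63120/0.0416667 → 15 → p; chars qp.
Extended square: 0.01307/0.00833333 → 1, 0.00620/0.00416667 → 1; chars 11.

PR78qp11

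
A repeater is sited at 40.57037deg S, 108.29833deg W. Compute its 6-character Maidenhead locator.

DE59uk

Shift to the Maidenhead origin (180°W, 90°S): lon 71.7017, lat 49.4296.
Field (20°×10°, letters A–R): lon ⌊71.7017/20⌋ = 3 → D; lat ⌊49.4296/10⌋ = 4 → E.
Square (2°×1°, digits 0–9): lon ⌊11.7017/2⌋ = 5; lat ⌊9.4296/1⌋ = 9.
Subsquare (5′×2.5′, letters a–x): lon ⌊1.7017/0.0833333⌋ = 20 → u; lat ⌊0.4296/0.0416667⌋ = 10 → k.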